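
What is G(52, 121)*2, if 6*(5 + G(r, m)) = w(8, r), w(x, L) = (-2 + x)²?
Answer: 2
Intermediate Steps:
G(r, m) = 1 (G(r, m) = -5 + (-2 + 8)²/6 = -5 + (⅙)*6² = -5 + (⅙)*36 = -5 + 6 = 1)
G(52, 121)*2 = 1*2 = 2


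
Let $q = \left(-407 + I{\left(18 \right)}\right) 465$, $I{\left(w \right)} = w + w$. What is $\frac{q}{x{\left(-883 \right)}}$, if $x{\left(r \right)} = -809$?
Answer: $\frac{172515}{809} \approx 213.24$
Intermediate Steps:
$I{\left(w \right)} = 2 w$
$q = -172515$ ($q = \left(-407 + 2 \cdot 18\right) 465 = \left(-407 + 36\right) 465 = \left(-371\right) 465 = -172515$)
$\frac{q}{x{\left(-883 \right)}} = - \frac{172515}{-809} = \left(-172515\right) \left(- \frac{1}{809}\right) = \frac{172515}{809}$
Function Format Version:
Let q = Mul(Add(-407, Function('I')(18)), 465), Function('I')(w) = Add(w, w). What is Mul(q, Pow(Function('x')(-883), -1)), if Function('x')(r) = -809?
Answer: Rational(172515, 809) ≈ 213.24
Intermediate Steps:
Function('I')(w) = Mul(2, w)
q = -172515 (q = Mul(Add(-407, Mul(2, 18)), 465) = Mul(Add(-407, 36), 465) = Mul(-371, 465) = -172515)
Mul(q, Pow(Function('x')(-883), -1)) = Mul(-172515, Pow(-809, -1)) = Mul(-172515, Rational(-1, 809)) = Rational(172515, 809)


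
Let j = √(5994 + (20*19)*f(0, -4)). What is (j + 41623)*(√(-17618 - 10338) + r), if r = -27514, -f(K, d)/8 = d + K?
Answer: -2*(13757 - I*√6989)*(41623 + √18154) ≈ -1.1489e+9 + 6.9819e+6*I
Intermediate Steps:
f(K, d) = -8*K - 8*d (f(K, d) = -8*(d + K) = -8*(K + d) = -8*K - 8*d)
j = √18154 (j = √(5994 + (20*19)*(-8*0 - 8*(-4))) = √(5994 + 380*(0 + 32)) = √(5994 + 380*32) = √(5994 + 12160) = √18154 ≈ 134.74)
(j + 41623)*(√(-17618 - 10338) + r) = (√18154 + 41623)*(√(-17618 - 10338) - 27514) = (41623 + √18154)*(√(-27956) - 27514) = (41623 + √18154)*(2*I*√6989 - 27514) = (41623 + √18154)*(-27514 + 2*I*√6989) = (-27514 + 2*I*√6989)*(41623 + √18154)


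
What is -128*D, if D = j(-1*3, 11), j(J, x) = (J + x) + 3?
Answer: -1408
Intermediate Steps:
j(J, x) = 3 + J + x
D = 11 (D = 3 - 1*3 + 11 = 3 - 3 + 11 = 11)
-128*D = -128*11 = -1408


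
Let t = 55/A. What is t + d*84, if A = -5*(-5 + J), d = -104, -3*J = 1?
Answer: -139743/16 ≈ -8733.9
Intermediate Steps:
J = -⅓ (J = -⅓*1 = -⅓ ≈ -0.33333)
A = 80/3 (A = -5*(-5 - ⅓) = -5*(-16/3) = 80/3 ≈ 26.667)
t = 33/16 (t = 55/(80/3) = 55*(3/80) = 33/16 ≈ 2.0625)
t + d*84 = 33/16 - 104*84 = 33/16 - 8736 = -139743/16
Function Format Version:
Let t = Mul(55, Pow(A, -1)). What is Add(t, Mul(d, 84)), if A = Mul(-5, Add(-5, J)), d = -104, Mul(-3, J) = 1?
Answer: Rational(-139743, 16) ≈ -8733.9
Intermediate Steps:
J = Rational(-1, 3) (J = Mul(Rational(-1, 3), 1) = Rational(-1, 3) ≈ -0.33333)
A = Rational(80, 3) (A = Mul(-5, Add(-5, Rational(-1, 3))) = Mul(-5, Rational(-16, 3)) = Rational(80, 3) ≈ 26.667)
t = Rational(33, 16) (t = Mul(55, Pow(Rational(80, 3), -1)) = Mul(55, Rational(3, 80)) = Rational(33, 16) ≈ 2.0625)
Add(t, Mul(d, 84)) = Add(Rational(33, 16), Mul(-104, 84)) = Add(Rational(33, 16), -8736) = Rational(-139743, 16)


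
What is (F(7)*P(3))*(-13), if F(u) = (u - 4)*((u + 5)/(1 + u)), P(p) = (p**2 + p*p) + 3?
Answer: -2457/2 ≈ -1228.5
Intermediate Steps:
P(p) = 3 + 2*p**2 (P(p) = (p**2 + p**2) + 3 = 2*p**2 + 3 = 3 + 2*p**2)
F(u) = (-4 + u)*(5 + u)/(1 + u) (F(u) = (-4 + u)*((5 + u)/(1 + u)) = (-4 + u)*(5 + u)/(1 + u))
(F(7)*P(3))*(-13) = (((-20 + 7 + 7**2)/(1 + 7))*(3 + 2*3**2))*(-13) = (((-20 + 7 + 49)/8)*(3 + 2*9))*(-13) = (((1/8)*36)*(3 + 18))*(-13) = ((9/2)*21)*(-13) = (189/2)*(-13) = -2457/2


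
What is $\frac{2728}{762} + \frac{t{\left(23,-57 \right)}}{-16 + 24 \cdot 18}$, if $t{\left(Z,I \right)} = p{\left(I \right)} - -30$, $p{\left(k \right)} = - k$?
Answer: $\frac{600571}{158496} \approx 3.7892$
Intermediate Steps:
$t{\left(Z,I \right)} = 30 - I$ ($t{\left(Z,I \right)} = - I - -30 = - I + 30 = 30 - I$)
$\frac{2728}{762} + \frac{t{\left(23,-57 \right)}}{-16 + 24 \cdot 18} = \frac{2728}{762} + \frac{30 - -57}{-16 + 24 \cdot 18} = 2728 \cdot \frac{1}{762} + \frac{30 + 57}{-16 + 432} = \frac{1364}{381} + \frac{87}{416} = \frac{600571}{158496}$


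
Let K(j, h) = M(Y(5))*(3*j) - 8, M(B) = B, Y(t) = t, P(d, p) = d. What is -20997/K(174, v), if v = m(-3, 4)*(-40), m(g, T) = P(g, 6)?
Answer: -20997/2602 ≈ -8.0696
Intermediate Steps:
m(g, T) = g
v = 120 (v = -3*(-40) = 120)
K(j, h) = -8 + 15*j (K(j, h) = 5*(3*j) - 8 = 15*j - 8 = -8 + 15*j)
-20997/K(174, v) = -20997/(-8 + 15*174) = -20997/(-8 + 2610) = -20997/2602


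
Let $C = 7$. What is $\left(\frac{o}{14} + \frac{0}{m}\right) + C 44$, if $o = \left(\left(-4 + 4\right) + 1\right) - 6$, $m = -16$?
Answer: $\frac{4307}{14} \approx 307.64$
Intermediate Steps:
$o = -5$ ($o = \left(0 + 1\right) - 6 = 1 - 6 = -5$)
$\left(\frac{o}{14} + \frac{0}{m}\right) + C 44 = \left(- \frac{5}{14} + \frac{0}{-16}\right) + 7 \cdot 44 = \left(\left(-5\right) \frac{1}{14} + 0 \left(- \frac{1}{16}\right)\right) + 308 = \left(- \frac{5}{14} + 0\right) + 308 = - \frac{5}{14} + 308 = \frac{4307}{14}$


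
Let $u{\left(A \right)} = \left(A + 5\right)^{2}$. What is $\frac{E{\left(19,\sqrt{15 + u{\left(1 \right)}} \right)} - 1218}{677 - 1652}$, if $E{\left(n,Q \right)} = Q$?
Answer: $\frac{406}{325} - \frac{\sqrt{51}}{975} \approx 1.2419$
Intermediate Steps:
$u{\left(A \right)} = \left(5 + A\right)^{2}$
$\frac{E{\left(19,\sqrt{15 + u{\left(1 \right)}} \right)} - 1218}{677 - 1652} = \frac{\sqrt{15 + \left(5 + 1\right)^{2}} - 1218}{677 - 1652} = \frac{\sqrt{15 + 6^{2}} - 1218}{-975} = \left(\sqrt{15 + 36} - 1218\right) \left(- \frac{1}{975}\right) = \left(\sqrt{51} - 1218\right) \left(- \frac{1}{975}\right) = \left(-1218 + \sqrt{51}\right) \left(- \frac{1}{975}\right) = \frac{406}{325} - \frac{\sqrt{51}}{975}$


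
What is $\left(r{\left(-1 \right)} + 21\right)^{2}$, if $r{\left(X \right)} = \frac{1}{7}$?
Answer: $\frac{21904}{49} \approx 447.02$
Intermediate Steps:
$r{\left(X \right)} = \frac{1}{7}$
$\left(r{\left(-1 \right)} + 21\right)^{2} = \left(\frac{1}{7} + 21\right)^{2} = \left(\frac{148}{7}\right)^{2} = \frac{21904}{49}$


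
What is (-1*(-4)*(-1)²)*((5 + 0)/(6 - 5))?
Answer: 20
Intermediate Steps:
(-1*(-4)*(-1)²)*((5 + 0)/(6 - 5)) = (4*1)*(5/1) = 4*(5*1) = 4*5 = 20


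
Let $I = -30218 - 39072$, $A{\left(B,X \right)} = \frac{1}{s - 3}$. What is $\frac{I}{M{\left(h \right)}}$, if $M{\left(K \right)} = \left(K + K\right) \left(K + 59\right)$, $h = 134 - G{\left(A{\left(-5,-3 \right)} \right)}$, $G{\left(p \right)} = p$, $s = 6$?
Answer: $- \frac{311805}{231778} \approx -1.3453$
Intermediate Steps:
$A{\left(B,X \right)} = \frac{1}{3}$ ($A{\left(B,X \right)} = \frac{1}{6 - 3} = \frac{1}{3}$)
$h = \frac{401}{3}$ ($h = 134 - \frac{1}{3} = \frac{401}{3} \approx 133.67$)
$M{\left(K \right)} = 2 K \left(59 + K\right)$
$I = -69290$
$\frac{I}{M{\left(h \right)}} = - \frac{69290}{2 \cdot \frac{401}{3} \left(59 + \frac{401}{3}\right)} = - \frac{69290}{2 \cdot \frac{401}{3} \cdot \frac{578}{3}} = - \frac{69290}{\frac{463556}{9}} = \left(-69290\right) \frac{9}{463556} = - \frac{311805}{231778}$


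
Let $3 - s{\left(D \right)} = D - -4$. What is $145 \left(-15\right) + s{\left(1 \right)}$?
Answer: $-2177$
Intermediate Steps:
$s{\left(D \right)} = -1 - D$ ($s{\left(D \right)} = 3 - \left(D - -4\right) = 3 - \left(D + 4\right) = 3 - \left(4 + D\right) = -1 - D$)
$145 \left(-15\right) + s{\left(1 \right)} = 145 \left(-15\right) - 2 = -2175 - 2 = -2177$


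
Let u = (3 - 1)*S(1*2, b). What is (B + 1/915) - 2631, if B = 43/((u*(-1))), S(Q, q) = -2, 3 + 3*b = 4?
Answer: -9590111/3660 ≈ -2620.3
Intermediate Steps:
b = ⅓ (b = -1 + (⅓)*4 = -1 + 4/3 = ⅓ ≈ 0.33333)
u = -4 (u = (3 - 1)*(-2) = 2*(-2) = -4)
B = 43/4 (B = 43/((-4*(-1))) = 43/4 ≈ 10.750)
(B + 1/915) - 2631 = (43/4 + 1/915) - 2631 = 39349/3660 - 2631 = -9590111/3660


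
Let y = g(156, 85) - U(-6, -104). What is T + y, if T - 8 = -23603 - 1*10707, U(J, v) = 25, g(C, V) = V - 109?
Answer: -34351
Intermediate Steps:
g(C, V) = -109 + V
T = -34302 (T = 8 + (-23603 - 1*10707) = 8 + (-23603 - 10707) = 8 - 34310 = -34302)
y = -49 (y = (-109 + 85) - 1*25 = -24 - 25 = -49)
T + y = -34302 - 49 = -34351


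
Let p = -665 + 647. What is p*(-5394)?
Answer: 97092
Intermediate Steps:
p = -18
p*(-5394) = -18*(-5394) = 97092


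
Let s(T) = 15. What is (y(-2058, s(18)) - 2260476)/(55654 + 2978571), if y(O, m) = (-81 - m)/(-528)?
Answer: -24865234/33376475 ≈ -0.74499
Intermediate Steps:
y(O, m) = 27/176 + m/528 (y(O, m) = (-81 - m)*(-1/528) = 27/176 + m/528)
(y(-2058, s(18)) - 2260476)/(55654 + 2978571) = ((27/176 + (1/528)*15) - 2260476)/(55654 + 2978571) = ((27/176 + 5/176) - 2260476)/3034225 = (2/11 - 2260476)*(1/3034225) = -24865234/11*1/3034225 = -24865234/33376475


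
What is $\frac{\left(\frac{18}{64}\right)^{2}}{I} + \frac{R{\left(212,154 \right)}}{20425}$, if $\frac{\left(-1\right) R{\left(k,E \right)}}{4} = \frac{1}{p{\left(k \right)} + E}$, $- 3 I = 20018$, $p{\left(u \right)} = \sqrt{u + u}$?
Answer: $- \frac{32057908853}{2437976397772800} + \frac{2 \sqrt{106}}{118934775} \approx -1.2976 \cdot 10^{-5}$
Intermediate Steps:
$p{\left(u \right)} = \sqrt{2} \sqrt{u}$ ($p{\left(u \right)} = \sqrt{2 u} = \sqrt{2} \sqrt{u}$)
$I = - \frac{20018}{3}$ ($I = \left(- \frac{1}{3}\right) 20018 = - \frac{20018}{3} \approx -6672.7$)
$R{\left(k,E \right)} = - \frac{4}{E + \sqrt{2} \sqrt{k}}$ ($R{\left(k,E \right)} = - \frac{4}{\sqrt{2} \sqrt{k} + E} = - \frac{4}{E + \sqrt{2} \sqrt{k}}$)
$\frac{\left(\frac{18}{64}\right)^{2}}{I} + \frac{R{\left(212,154 \right)}}{20425} = \frac{\left(\frac{18}{64}\right)^{2}}{- \frac{20018}{3}} + \frac{\left(-4\right) \frac{1}{154 + \sqrt{2} \sqrt{212}}}{20425} = \left(18 \cdot \frac{1}{64}\right)^{2} \left(- \frac{3}{20018}\right) + - \frac{4}{154 + \sqrt{2} \cdot 2 \sqrt{53}} \cdot \frac{1}{20425} = \left(\frac{9}{32}\right)^{2} \left(- \frac{3}{20018}\right) + - \frac{4}{154 + 2 \sqrt{106}} \cdot \frac{1}{20425} = \frac{81}{1024} \left(- \frac{3}{20018}\right) - \frac{4}{20425 \left(154 + 2 \sqrt{106}\right)} = - \frac{243}{20498432} - \frac{4}{20425 \left(154 + 2 \sqrt{106}\right)}$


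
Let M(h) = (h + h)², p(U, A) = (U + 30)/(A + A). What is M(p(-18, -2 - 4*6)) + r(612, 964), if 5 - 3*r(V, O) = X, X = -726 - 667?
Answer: 78790/169 ≈ 466.21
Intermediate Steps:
X = -1393
r(V, O) = 466 (r(V, O) = 5/3 - ⅓*(-1393) = 5/3 + 1393/3 = 466)
p(U, A) = (30 + U)/(2*A) (p(U, A) = (30 + U)/((2*A)) = (30 + U)*(1/(2*A)) = (30 + U)/(2*A))
M(h) = 4*h² (M(h) = (2*h)² = 4*h²)
M(p(-18, -2 - 4*6)) + r(612, 964) = 4*((30 - 18)/(2*(-2 - 4*6)))² + 466 = 4*((½)*12/(-2 - 24))² + 466 = 4*((½)*12/(-26))² + 466 = 4*((½)*(-1/26)*12)² + 466 = 4*(-3/13)² + 466 = 4*(9/169) + 466 = 36/169 + 466 = 78790/169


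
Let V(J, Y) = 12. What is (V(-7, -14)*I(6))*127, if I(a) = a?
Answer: 9144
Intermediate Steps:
(V(-7, -14)*I(6))*127 = (12*6)*127 = 72*127 = 9144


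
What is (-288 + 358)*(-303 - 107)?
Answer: -28700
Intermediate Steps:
(-288 + 358)*(-303 - 107) = 70*(-410) = -28700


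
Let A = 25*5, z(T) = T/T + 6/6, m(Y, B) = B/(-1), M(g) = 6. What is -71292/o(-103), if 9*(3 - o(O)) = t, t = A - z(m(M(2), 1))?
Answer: 53469/8 ≈ 6683.6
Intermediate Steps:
m(Y, B) = -B (m(Y, B) = B*(-1) = -B)
z(T) = 2 (z(T) = 1 + 6*(⅙) = 1 + 1 = 2)
A = 125
t = 123 (t = 125 - 1*2 = 125 - 2 = 123)
o(O) = -32/3 (o(O) = 3 - ⅑*123 = 3 - 41/3 = -32/3)
-71292/o(-103) = -71292/(-32/3) = -71292*(-3/32) = 53469/8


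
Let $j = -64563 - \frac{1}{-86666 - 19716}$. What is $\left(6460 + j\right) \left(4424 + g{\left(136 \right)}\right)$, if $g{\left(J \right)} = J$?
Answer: $- \frac{14092938426600}{53191} \approx -2.6495 \cdot 10^{8}$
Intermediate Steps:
$j = - \frac{6868341065}{106382}$ ($j = -64563 - \frac{1}{-106382} = -64563 - - \frac{1}{106382} = -64563 + \frac{1}{106382} = - \frac{6868341065}{106382} \approx -64563.0$)
$\left(6460 + j\right) \left(4424 + g{\left(136 \right)}\right) = \left(6460 - \frac{6868341065}{106382}\right) \left(4424 + 136\right) = \left(- \frac{6181113345}{106382}\right) 4560 = - \frac{14092938426600}{53191}$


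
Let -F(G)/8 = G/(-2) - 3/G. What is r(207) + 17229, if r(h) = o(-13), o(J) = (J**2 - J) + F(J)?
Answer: 225643/13 ≈ 17357.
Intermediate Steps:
F(G) = 4*G + 24/G (F(G) = -8*(G/(-2) - 3/G) = -8*(G*(-1/2) - 3/G) = -8*(-G/2 - 3/G) = -8*(-3/G - G/2) = 4*G + 24/G)
o(J) = J**2 + 3*J + 24/J (o(J) = (J**2 - J) + (4*J + 24/J) = J**2 + 3*J + 24/J)
r(h) = 1666/13 (r(h) = (24 + (-13)**2*(3 - 13))/(-13) = -(24 + 169*(-10))/13 = -(24 - 1690)/13 = -1/13*(-1666) = 1666/13)
r(207) + 17229 = 1666/13 + 17229 = 225643/13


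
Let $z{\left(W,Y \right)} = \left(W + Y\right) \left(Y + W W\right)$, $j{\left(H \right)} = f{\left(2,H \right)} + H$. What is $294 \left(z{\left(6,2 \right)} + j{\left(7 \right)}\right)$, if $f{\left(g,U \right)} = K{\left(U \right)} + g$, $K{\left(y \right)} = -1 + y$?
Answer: $93786$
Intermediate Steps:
$f{\left(g,U \right)} = -1 + U + g$ ($f{\left(g,U \right)} = \left(-1 + U\right) + g = -1 + U + g$)
$j{\left(H \right)} = 1 + 2 H$ ($j{\left(H \right)} = \left(-1 + H + 2\right) + H = \left(1 + H\right) + H = 1 + 2 H$)
$z{\left(W,Y \right)} = \left(W + Y\right) \left(Y + W^{2}\right)$
$294 \left(z{\left(6,2 \right)} + j{\left(7 \right)}\right) = 294 \left(\left(6^{3} + 2^{2} + 6 \cdot 2 + 2 \cdot 6^{2}\right) + \left(1 + 2 \cdot 7\right)\right) = 294 \left(\left(216 + 4 + 12 + 2 \cdot 36\right) + \left(1 + 14\right)\right) = 294 \left(\left(216 + 4 + 12 + 72\right) + 15\right) = 294 \left(304 + 15\right) = 294 \cdot 319 = 93786$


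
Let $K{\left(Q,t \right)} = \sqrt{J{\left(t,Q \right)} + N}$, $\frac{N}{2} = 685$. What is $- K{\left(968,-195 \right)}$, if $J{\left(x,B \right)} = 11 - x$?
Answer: $- 2 \sqrt{394} \approx -39.699$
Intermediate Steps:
$N = 1370$ ($N = 2 \cdot 685 = 1370$)
$K{\left(Q,t \right)} = \sqrt{1381 - t}$ ($K{\left(Q,t \right)} = \sqrt{\left(11 - t\right) + 1370} = \sqrt{1381 - t}$)
$- K{\left(968,-195 \right)} = - \sqrt{1381 - -195} = - \sqrt{1381 + 195} = - \sqrt{1576} = - 2 \sqrt{394}$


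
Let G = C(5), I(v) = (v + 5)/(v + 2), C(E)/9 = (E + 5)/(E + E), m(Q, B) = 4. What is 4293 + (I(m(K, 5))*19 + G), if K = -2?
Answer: 8661/2 ≈ 4330.5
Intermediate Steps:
C(E) = 9*(5 + E)/(2*E) (C(E) = 9*((E + 5)/(E + E)) = 9*((5 + E)/((2*E))) = 9*((5 + E)*(1/(2*E))) = 9*((5 + E)/(2*E)) = 9*(5 + E)/(2*E))
I(v) = (5 + v)/(2 + v)
G = 9 (G = (9/2)*(5 + 5)/5 = (9/2)*(⅕)*10 = 9)
4293 + (I(m(K, 5))*19 + G) = 4293 + (((5 + 4)/(2 + 4))*19 + 9) = 4293 + ((9/6)*19 + 9) = 4293 + (((⅙)*9)*19 + 9) = 4293 + ((3/2)*19 + 9) = 4293 + (57/2 + 9) = 4293 + 75/2 = 8661/2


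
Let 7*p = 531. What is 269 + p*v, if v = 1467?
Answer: 780860/7 ≈ 1.1155e+5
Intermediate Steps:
p = 531/7 (p = (1/7)*531 = 531/7 ≈ 75.857)
269 + p*v = 269 + (531/7)*1467 = 269 + 778977/7 = 780860/7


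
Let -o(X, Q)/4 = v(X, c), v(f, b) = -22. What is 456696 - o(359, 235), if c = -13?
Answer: 456608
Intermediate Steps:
o(X, Q) = 88 (o(X, Q) = -4*(-22) = 88)
456696 - o(359, 235) = 456696 - 1*88 = 456696 - 88 = 456608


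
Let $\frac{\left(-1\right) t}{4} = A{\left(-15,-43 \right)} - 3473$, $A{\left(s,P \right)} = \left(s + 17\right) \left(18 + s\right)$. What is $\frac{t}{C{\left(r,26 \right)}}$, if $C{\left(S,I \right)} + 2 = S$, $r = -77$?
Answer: $- \frac{13868}{79} \approx -175.54$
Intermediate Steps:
$A{\left(s,P \right)} = \left(17 + s\right) \left(18 + s\right)$
$C{\left(S,I \right)} = -2 + S$
$t = 13868$ ($t = - 4 \left(\left(306 + \left(-15\right)^{2} + 35 \left(-15\right)\right) - 3473\right) = - 4 \left(\left(306 + 225 - 525\right) - 3473\right) = - 4 \left(6 - 3473\right) = \left(-4\right) \left(-3467\right) = 13868$)
$\frac{t}{C{\left(r,26 \right)}} = \frac{13868}{-2 - 77} = \frac{13868}{-79} = 13868 \left(- \frac{1}{79}\right) = - \frac{13868}{79}$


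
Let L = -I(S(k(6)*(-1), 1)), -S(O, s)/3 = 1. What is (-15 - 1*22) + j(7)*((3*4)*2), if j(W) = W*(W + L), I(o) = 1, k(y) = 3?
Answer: 971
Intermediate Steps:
S(O, s) = -3 (S(O, s) = -3*1 = -3)
L = -1 (L = -1*1 = -1)
j(W) = W*(-1 + W) (j(W) = W*(W - 1) = W*(-1 + W))
(-15 - 1*22) + j(7)*((3*4)*2) = (-15 - 1*22) + (7*(-1 + 7))*((3*4)*2) = (-15 - 22) + (7*6)*(12*2) = -37 + 42*24 = -37 + 1008 = 971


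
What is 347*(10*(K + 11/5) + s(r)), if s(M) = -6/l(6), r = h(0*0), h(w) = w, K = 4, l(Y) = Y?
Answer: 21167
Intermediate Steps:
r = 0 (r = 0*0 = 0)
s(M) = -1 (s(M) = -6/6 = -6*1/6 = -1)
347*(10*(K + 11/5) + s(r)) = 347*(10*(4 + 11/5) - 1) = 347*(10*(31/5) - 1) = 347*(62 - 1) = 347*61 = 21167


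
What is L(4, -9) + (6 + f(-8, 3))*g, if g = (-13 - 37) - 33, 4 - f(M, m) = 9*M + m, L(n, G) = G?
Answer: -6566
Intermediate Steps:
f(M, m) = 4 - m - 9*M (f(M, m) = 4 - (9*M + m) = 4 - (m + 9*M) = 4 + (-m - 9*M) = 4 - m - 9*M)
g = -83 (g = -50 - 33 = -83)
L(4, -9) + (6 + f(-8, 3))*g = -9 + (6 + (4 - 1*3 - 9*(-8)))*(-83) = -9 + (6 + (4 - 3 + 72))*(-83) = -9 + (6 + 73)*(-83) = -9 + 79*(-83) = -9 - 6557 = -6566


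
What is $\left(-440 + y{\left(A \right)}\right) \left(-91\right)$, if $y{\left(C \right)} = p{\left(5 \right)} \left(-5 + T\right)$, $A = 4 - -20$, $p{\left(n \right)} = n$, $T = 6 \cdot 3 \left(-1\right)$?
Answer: $50505$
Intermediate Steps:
$T = -18$ ($T = 18 \left(-1\right) = -18$)
$A = 24$ ($A = 4 + 20 = 24$)
$y{\left(C \right)} = -115$ ($y{\left(C \right)} = 5 \left(-5 - 18\right) = 5 \left(-23\right) = -115$)
$\left(-440 + y{\left(A \right)}\right) \left(-91\right) = \left(-440 - 115\right) \left(-91\right) = \left(-555\right) \left(-91\right) = 50505$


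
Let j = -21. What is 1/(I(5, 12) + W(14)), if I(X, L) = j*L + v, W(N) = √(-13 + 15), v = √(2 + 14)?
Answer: -124/30751 - √2/61502 ≈ -0.0040554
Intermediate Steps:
v = 4 (v = √16 = 4)
W(N) = √2
I(X, L) = 4 - 21*L (I(X, L) = -21*L + 4 = 4 - 21*L)
1/(I(5, 12) + W(14)) = 1/((4 - 21*12) + √2) = 1/((4 - 252) + √2) = 1/(-248 + √2)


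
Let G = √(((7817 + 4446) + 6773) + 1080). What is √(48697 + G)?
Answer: √(48697 + 2*√5029) ≈ 221.00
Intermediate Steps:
G = 2*√5029 (G = √((12263 + 6773) + 1080) = √(19036 + 1080) = √20116 = 2*√5029 ≈ 141.83)
√(48697 + G) = √(48697 + 2*√5029)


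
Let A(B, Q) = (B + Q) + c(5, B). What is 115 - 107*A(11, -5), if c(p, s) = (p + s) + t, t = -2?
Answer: -2025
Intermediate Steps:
c(p, s) = -2 + p + s (c(p, s) = (p + s) - 2 = -2 + p + s)
A(B, Q) = 3 + Q + 2*B (A(B, Q) = (B + Q) + (-2 + 5 + B) = (B + Q) + (3 + B) = 3 + Q + 2*B)
115 - 107*A(11, -5) = 115 - 107*(3 - 5 + 2*11) = 115 - 107*(3 - 5 + 22) = 115 - 107*20 = 115 - 2140 = -2025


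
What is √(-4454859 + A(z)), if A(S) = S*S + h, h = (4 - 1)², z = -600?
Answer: 5*I*√163794 ≈ 2023.6*I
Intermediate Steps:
h = 9 (h = 3² = 9)
A(S) = 9 + S² (A(S) = S*S + 9 = S² + 9 = 9 + S²)
√(-4454859 + A(z)) = √(-4454859 + (9 + (-600)²)) = √(-4454859 + (9 + 360000)) = √(-4454859 + 360009) = √(-4094850) = 5*I*√163794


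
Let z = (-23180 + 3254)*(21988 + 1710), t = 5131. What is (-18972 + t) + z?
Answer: -472220189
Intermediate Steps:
z = -472206348 (z = -19926*23698 = -472206348)
(-18972 + t) + z = (-18972 + 5131) - 472206348 = -13841 - 472206348 = -472220189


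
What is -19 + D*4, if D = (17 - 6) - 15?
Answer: -35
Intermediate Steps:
D = -4 (D = 11 - 15 = -4)
-19 + D*4 = -19 - 4*4 = -19 - 16 = -35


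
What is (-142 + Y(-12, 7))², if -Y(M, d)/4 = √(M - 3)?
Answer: 19924 + 1136*I*√15 ≈ 19924.0 + 4399.7*I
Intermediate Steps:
Y(M, d) = -4*√(-3 + M) (Y(M, d) = -4*√(M - 3) = -4*√(-3 + M))
(-142 + Y(-12, 7))² = (-142 - 4*√(-3 - 12))² = (-142 - 4*I*√15)²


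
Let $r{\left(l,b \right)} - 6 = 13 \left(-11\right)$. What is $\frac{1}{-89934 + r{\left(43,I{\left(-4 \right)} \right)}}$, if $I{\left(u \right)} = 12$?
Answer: $- \frac{1}{90071} \approx -1.1102 \cdot 10^{-5}$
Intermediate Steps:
$r{\left(l,b \right)} = -137$ ($r{\left(l,b \right)} = 6 + 13 \left(-11\right) = 6 - 143 = -137$)
$\frac{1}{-89934 + r{\left(43,I{\left(-4 \right)} \right)}} = \frac{1}{-89934 - 137} = \frac{1}{-90071} = - \frac{1}{90071}$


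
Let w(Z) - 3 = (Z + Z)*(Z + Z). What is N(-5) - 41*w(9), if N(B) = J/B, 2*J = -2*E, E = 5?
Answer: -13406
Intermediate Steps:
J = -5 (J = (-2*5)/2 = (1/2)*(-10) = -5)
w(Z) = 3 + 4*Z**2 (w(Z) = 3 + (Z + Z)*(Z + Z) = 3 + (2*Z)*(2*Z) = 3 + 4*Z**2)
N(B) = -5/B
N(-5) - 41*w(9) = -5/(-5) - 41*(3 + 4*9**2) = -5*(-1/5) - 41*(3 + 4*81) = 1 - 41*(3 + 324) = 1 - 41*327 = 1 - 13407 = -13406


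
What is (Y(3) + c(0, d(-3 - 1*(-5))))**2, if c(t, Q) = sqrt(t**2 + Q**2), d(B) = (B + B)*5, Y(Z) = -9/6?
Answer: 1369/4 ≈ 342.25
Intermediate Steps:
Y(Z) = -3/2 (Y(Z) = -9*1/6 = -3/2)
d(B) = 10*B (d(B) = (2*B)*5 = 10*B)
c(t, Q) = sqrt(Q**2 + t**2)
(Y(3) + c(0, d(-3 - 1*(-5))))**2 = (-3/2 + sqrt((10*(-3 - 1*(-5)))**2 + 0**2))**2 = (-3/2 + sqrt((10*(-3 + 5))**2 + 0))**2 = (-3/2 + sqrt((10*2)**2 + 0))**2 = (-3/2 + sqrt(20**2 + 0))**2 = (-3/2 + sqrt(400 + 0))**2 = (-3/2 + sqrt(400))**2 = (-3/2 + 20)**2 = (37/2)**2 = 1369/4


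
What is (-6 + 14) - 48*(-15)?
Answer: 728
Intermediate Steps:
(-6 + 14) - 48*(-15) = 8 + 720 = 728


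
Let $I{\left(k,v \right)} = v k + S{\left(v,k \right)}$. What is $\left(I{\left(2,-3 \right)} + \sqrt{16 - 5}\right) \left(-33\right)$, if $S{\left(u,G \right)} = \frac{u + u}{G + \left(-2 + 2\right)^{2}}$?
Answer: $297 - 33 \sqrt{11} \approx 187.55$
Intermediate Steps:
$S{\left(u,G \right)} = \frac{2 u}{G}$ ($S{\left(u,G \right)} = \frac{2 u}{G + 0^{2}} = \frac{2 u}{G + 0} = \frac{2 u}{G}$)
$I{\left(k,v \right)} = k v + \frac{2 v}{k}$ ($I{\left(k,v \right)} = v k + \frac{2 v}{k} = k v + \frac{2 v}{k}$)
$\left(I{\left(2,-3 \right)} + \sqrt{16 - 5}\right) \left(-33\right) = \left(- \frac{3 \left(2 + 2^{2}\right)}{2} + \sqrt{16 - 5}\right) \left(-33\right) = \left(\left(-3\right) \frac{1}{2} \left(2 + 4\right) + \sqrt{11}\right) \left(-33\right) = \left(\left(-3\right) \frac{1}{2} \cdot 6 + \sqrt{11}\right) \left(-33\right) = \left(-9 + \sqrt{11}\right) \left(-33\right) = 297 - 33 \sqrt{11}$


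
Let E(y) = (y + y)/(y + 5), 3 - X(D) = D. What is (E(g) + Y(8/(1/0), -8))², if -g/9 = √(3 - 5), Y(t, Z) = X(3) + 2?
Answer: 4*(-623*I + 180*√2)/(-137*I + 90*√2) ≈ 13.469 - 5.0811*I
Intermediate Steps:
X(D) = 3 - D
Y(t, Z) = 2 (Y(t, Z) = (3 - 1*3) + 2 = (3 - 3) + 2 = 0 + 2 = 2)
g = -9*I*√2 (g = -9*√(3 - 5) = -9*I*√2 ≈ -12.728*I)
E(y) = 2*y/(5 + y) (E(y) = (2*y)/(5 + y) = 2*y/(5 + y))
(E(g) + Y(8/(1/0), -8))² = (2*(-9*I*√2)/(5 - 9*I*√2) + 2)² = (-18*I*√2/(5 - 9*I*√2) + 2)² = (2 - 18*I*√2/(5 - 9*I*√2))²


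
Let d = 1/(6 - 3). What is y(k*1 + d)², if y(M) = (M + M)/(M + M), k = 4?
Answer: 1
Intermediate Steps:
d = ⅓ (d = 1/3 = ⅓ ≈ 0.33333)
y(M) = 1 (y(M) = (2*M)/((2*M)) = (2*M)*(1/(2*M)) = 1)
y(k*1 + d)² = 1² = 1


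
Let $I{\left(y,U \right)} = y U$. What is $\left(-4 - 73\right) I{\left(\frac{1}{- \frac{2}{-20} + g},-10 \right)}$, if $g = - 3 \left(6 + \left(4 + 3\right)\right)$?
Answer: $- \frac{7700}{389} \approx -19.794$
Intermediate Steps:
$g = -39$ ($g = - 3 \left(6 + 7\right) = \left(-3\right) 13 = -39$)
$I{\left(y,U \right)} = U y$
$\left(-4 - 73\right) I{\left(\frac{1}{- \frac{2}{-20} + g},-10 \right)} = \left(-4 - 73\right) \left(- \frac{10}{- \frac{2}{-20} - 39}\right) = - 77 \left(- \frac{10}{\left(-2\right) \left(- \frac{1}{20}\right) - 39}\right) = - 77 \left(- \frac{10}{\frac{1}{10} - 39}\right) = - 77 \left(- \frac{10}{- \frac{389}{10}}\right) = - 77 \left(\left(-10\right) \left(- \frac{10}{389}\right)\right) = \left(-77\right) \frac{100}{389} = - \frac{7700}{389}$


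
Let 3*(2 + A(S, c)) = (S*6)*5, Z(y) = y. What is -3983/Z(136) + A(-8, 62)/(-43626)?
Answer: -86875603/2966568 ≈ -29.285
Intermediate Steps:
A(S, c) = -2 + 10*S (A(S, c) = -2 + ((S*6)*5)/3 = -2 + ((6*S)*5)/3 = -2 + (30*S)/3 = -2 + 10*S)
-3983/Z(136) + A(-8, 62)/(-43626) = -3983/136 + (-2 + 10*(-8))/(-43626) = -3983*1/136 + (-2 - 80)*(-1/43626) = -3983/136 - 82*(-1/43626) = -3983/136 + 41/21813 = -86875603/2966568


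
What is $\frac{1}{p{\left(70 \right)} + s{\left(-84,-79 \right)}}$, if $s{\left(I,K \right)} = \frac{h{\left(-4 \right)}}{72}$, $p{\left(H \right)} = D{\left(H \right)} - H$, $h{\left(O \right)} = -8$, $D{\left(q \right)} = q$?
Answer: $-9$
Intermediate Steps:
$p{\left(H \right)} = 0$ ($p{\left(H \right)} = H - H = 0$)
$s{\left(I,K \right)} = - \frac{1}{9}$ ($s{\left(I,K \right)} = - \frac{8}{72} = \left(-8\right) \frac{1}{72} = - \frac{1}{9}$)
$\frac{1}{p{\left(70 \right)} + s{\left(-84,-79 \right)}} = \frac{1}{0 - \frac{1}{9}} = \frac{1}{- \frac{1}{9}} = -9$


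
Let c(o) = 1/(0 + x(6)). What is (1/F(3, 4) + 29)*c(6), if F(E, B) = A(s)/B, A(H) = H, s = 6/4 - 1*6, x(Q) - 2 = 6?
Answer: 253/72 ≈ 3.5139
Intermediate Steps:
x(Q) = 8 (x(Q) = 2 + 6 = 8)
s = -9/2 (s = 6*(¼) - 6 = 3/2 - 6 = -9/2 ≈ -4.5000)
c(o) = ⅛ (c(o) = 1/(0 + 8) = 1/8 = ⅛)
F(E, B) = -9/(2*B)
(1/F(3, 4) + 29)*c(6) = (1/(-9/2/4) + 29)*(⅛) = (1/(-9/2*¼) + 29)*(⅛) = (1/(-9/8) + 29)*(⅛) = (-8/9 + 29)*(⅛) = (253/9)*(⅛) = 253/72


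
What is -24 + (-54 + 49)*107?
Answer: -559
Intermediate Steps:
-24 + (-54 + 49)*107 = -24 - 5*107 = -24 - 535 = -559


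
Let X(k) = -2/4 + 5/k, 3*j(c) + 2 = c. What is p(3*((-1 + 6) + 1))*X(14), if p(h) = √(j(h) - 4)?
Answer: -2*√3/21 ≈ -0.16496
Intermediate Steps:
j(c) = -⅔ + c/3
X(k) = -½ + 5/k (X(k) = -2*¼ + 5/k = -½ + 5/k)
p(h) = √(-14/3 + h/3) (p(h) = √((-⅔ + h/3) - 4) = √(-14/3 + h/3))
p(3*((-1 + 6) + 1))*X(14) = (√(-42 + 3*(3*((-1 + 6) + 1)))/3)*((½)*(10 - 1*14)/14) = (√(-42 + 3*(3*(5 + 1)))/3)*((½)*(1/14)*(10 - 14)) = (√(-42 + 3*(3*6))/3)*((½)*(1/14)*(-4)) = (√(-42 + 3*18)/3)*(-⅐) = (√(-42 + 54)/3)*(-⅐) = (√12/3)*(-⅐) = ((2*√3)/3)*(-⅐) = (2*√3/3)*(-⅐) = -2*√3/21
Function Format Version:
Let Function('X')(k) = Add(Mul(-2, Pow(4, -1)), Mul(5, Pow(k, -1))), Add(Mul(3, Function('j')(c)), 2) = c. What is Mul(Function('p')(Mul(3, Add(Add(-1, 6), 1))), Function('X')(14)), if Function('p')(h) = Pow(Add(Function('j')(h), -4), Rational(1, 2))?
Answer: Mul(Rational(-2, 21), Pow(3, Rational(1, 2))) ≈ -0.16496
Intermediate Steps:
Function('j')(c) = Add(Rational(-2, 3), Mul(Rational(1, 3), c))
Function('X')(k) = Add(Rational(-1, 2), Mul(5, Pow(k, -1))) (Function('X')(k) = Add(Mul(-2, Rational(1, 4)), Mul(5, Pow(k, -1))) = Add(Rational(-1, 2), Mul(5, Pow(k, -1))))
Function('p')(h) = Pow(Add(Rational(-14, 3), Mul(Rational(1, 3), h)), Rational(1, 2)) (Function('p')(h) = Pow(Add(Add(Rational(-2, 3), Mul(Rational(1, 3), h)), -4), Rational(1, 2)) = Pow(Add(Rational(-14, 3), Mul(Rational(1, 3), h)), Rational(1, 2)))
Mul(Function('p')(Mul(3, Add(Add(-1, 6), 1))), Function('X')(14)) = Mul(Mul(Rational(1, 3), Pow(Add(-42, Mul(3, Mul(3, Add(Add(-1, 6), 1)))), Rational(1, 2))), Mul(Rational(1, 2), Pow(14, -1), Add(10, Mul(-1, 14)))) = Mul(Mul(Rational(1, 3), Pow(Add(-42, Mul(3, Mul(3, Add(5, 1)))), Rational(1, 2))), Mul(Rational(1, 2), Rational(1, 14), Add(10, -14))) = Mul(Mul(Rational(1, 3), Pow(Add(-42, Mul(3, Mul(3, 6))), Rational(1, 2))), Mul(Rational(1, 2), Rational(1, 14), -4)) = Mul(Mul(Rational(1, 3), Pow(Add(-42, Mul(3, 18)), Rational(1, 2))), Rational(-1, 7)) = Mul(Mul(Rational(1, 3), Pow(Add(-42, 54), Rational(1, 2))), Rational(-1, 7)) = Mul(Mul(Rational(1, 3), Pow(12, Rational(1, 2))), Rational(-1, 7)) = Mul(Mul(Rational(1, 3), Mul(2, Pow(3, Rational(1, 2)))), Rational(-1, 7)) = Mul(Mul(Rational(2, 3), Pow(3, Rational(1, 2))), Rational(-1, 7)) = Mul(Rational(-2, 21), Pow(3, Rational(1, 2)))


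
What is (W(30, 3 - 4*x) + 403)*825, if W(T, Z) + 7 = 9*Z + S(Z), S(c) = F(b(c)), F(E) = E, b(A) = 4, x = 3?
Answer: 263175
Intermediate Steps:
S(c) = 4
W(T, Z) = -3 + 9*Z (W(T, Z) = -7 + (9*Z + 4) = -7 + (4 + 9*Z) = -3 + 9*Z)
(W(30, 3 - 4*x) + 403)*825 = ((-3 + 9*(3 - 4*3)) + 403)*825 = ((-3 + 9*(3 - 12)) + 403)*825 = ((-3 + 9*(-9)) + 403)*825 = ((-3 - 81) + 403)*825 = (-84 + 403)*825 = 319*825 = 263175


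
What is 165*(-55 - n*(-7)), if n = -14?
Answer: -25245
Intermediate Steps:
165*(-55 - n*(-7)) = 165*(-55 - (-14)*(-7)) = 165*(-55 - 1*98) = 165*(-55 - 98) = 165*(-153) = -25245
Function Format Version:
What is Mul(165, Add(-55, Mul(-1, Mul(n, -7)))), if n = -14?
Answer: -25245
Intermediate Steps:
Mul(165, Add(-55, Mul(-1, Mul(n, -7)))) = Mul(165, Add(-55, Mul(-1, Mul(-14, -7)))) = Mul(165, Add(-55, Mul(-1, 98))) = Mul(165, Add(-55, -98)) = Mul(165, -153) = -25245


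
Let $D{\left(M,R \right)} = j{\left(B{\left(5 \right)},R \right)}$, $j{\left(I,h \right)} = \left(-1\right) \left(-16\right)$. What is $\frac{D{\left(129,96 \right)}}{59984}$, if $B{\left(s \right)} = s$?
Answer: $\frac{1}{3749} \approx 0.00026674$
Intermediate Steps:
$j{\left(I,h \right)} = 16$
$D{\left(M,R \right)} = 16$
$\frac{D{\left(129,96 \right)}}{59984} = \frac{16}{59984} = 16 \cdot \frac{1}{59984} = \frac{1}{3749}$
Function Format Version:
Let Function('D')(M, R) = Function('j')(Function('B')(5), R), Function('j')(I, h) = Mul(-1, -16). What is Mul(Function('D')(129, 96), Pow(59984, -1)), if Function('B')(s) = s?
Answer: Rational(1, 3749) ≈ 0.00026674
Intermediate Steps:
Function('j')(I, h) = 16
Function('D')(M, R) = 16
Mul(Function('D')(129, 96), Pow(59984, -1)) = Mul(16, Pow(59984, -1)) = Mul(16, Rational(1, 59984)) = Rational(1, 3749)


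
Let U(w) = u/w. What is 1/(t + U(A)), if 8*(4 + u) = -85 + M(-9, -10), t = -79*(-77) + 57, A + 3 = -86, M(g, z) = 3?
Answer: 356/2185897 ≈ 0.00016286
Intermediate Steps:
A = -89 (A = -3 - 86 = -89)
t = 6140 (t = 6083 + 57 = 6140)
u = -57/4 (u = -4 + (-85 + 3)/8 = -4 + (1/8)*(-82) = -4 - 41/4 = -57/4 ≈ -14.250)
U(w) = -57/(4*w)
1/(t + U(A)) = 1/(6140 - 57/4/(-89)) = 1/(6140 - 57/4*(-1/89)) = 1/(6140 + 57/356) = 1/(2185897/356) = 356/2185897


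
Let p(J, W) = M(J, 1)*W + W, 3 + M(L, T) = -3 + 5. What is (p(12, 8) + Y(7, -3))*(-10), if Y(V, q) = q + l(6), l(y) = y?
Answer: -30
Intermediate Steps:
M(L, T) = -1 (M(L, T) = -3 + (-3 + 5) = -3 + 2 = -1)
p(J, W) = 0 (p(J, W) = -W + W = 0)
Y(V, q) = 6 + q (Y(V, q) = q + 6 = 6 + q)
(p(12, 8) + Y(7, -3))*(-10) = (0 + (6 - 3))*(-10) = (0 + 3)*(-10) = 3*(-10) = -30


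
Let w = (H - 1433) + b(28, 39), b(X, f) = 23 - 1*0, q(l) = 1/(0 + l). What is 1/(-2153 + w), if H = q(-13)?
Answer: -13/46320 ≈ -0.00028066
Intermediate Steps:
q(l) = 1/l
b(X, f) = 23 (b(X, f) = 23 + 0 = 23)
H = -1/13 (H = 1/(-13) = -1/13 ≈ -0.076923)
w = -18331/13 (w = (-1/13 - 1433) + 23 = -18630/13 + 23 = -18331/13 ≈ -1410.1)
1/(-2153 + w) = 1/(-2153 - 18331/13) = 1/(-46320/13) = -13/46320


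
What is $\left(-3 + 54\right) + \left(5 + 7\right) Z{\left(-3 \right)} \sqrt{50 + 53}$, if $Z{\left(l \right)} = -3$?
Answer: $51 - 36 \sqrt{103} \approx -314.36$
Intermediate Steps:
$\left(-3 + 54\right) + \left(5 + 7\right) Z{\left(-3 \right)} \sqrt{50 + 53} = \left(-3 + 54\right) + \left(5 + 7\right) \left(-3\right) \sqrt{50 + 53} = 51 + 12 \left(-3\right) \sqrt{103} = 51 - 36 \sqrt{103}$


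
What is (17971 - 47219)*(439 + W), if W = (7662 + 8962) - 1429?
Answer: -457263232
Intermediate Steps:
W = 15195 (W = 16624 - 1429 = 15195)
(17971 - 47219)*(439 + W) = (17971 - 47219)*(439 + 15195) = -29248*15634 = -457263232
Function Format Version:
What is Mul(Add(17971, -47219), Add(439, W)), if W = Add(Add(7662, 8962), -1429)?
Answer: -457263232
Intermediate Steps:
W = 15195 (W = Add(16624, -1429) = 15195)
Mul(Add(17971, -47219), Add(439, W)) = Mul(Add(17971, -47219), Add(439, 15195)) = Mul(-29248, 15634) = -457263232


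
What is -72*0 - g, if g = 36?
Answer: -36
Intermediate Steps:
-72*0 - g = -72*0 - 1*36 = -24*0 - 36 = 0 - 36 = -36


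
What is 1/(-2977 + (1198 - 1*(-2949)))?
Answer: 1/1170 ≈ 0.00085470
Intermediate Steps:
1/(-2977 + (1198 - 1*(-2949))) = 1/(-2977 + (1198 + 2949)) = 1/(-2977 + 4147) = 1/1170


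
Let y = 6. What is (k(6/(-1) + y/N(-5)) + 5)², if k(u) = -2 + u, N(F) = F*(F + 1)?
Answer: 729/100 ≈ 7.2900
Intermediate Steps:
N(F) = F*(1 + F)
(k(6/(-1) + y/N(-5)) + 5)² = ((-2 + (6/(-1) + 6/((-5*(1 - 5))))) + 5)² = ((-2 + (6*(-1) + 6/((-5*(-4))))) + 5)² = ((-2 + (-6 + 6/20)) + 5)² = ((-2 + (-6 + 6*(1/20))) + 5)² = ((-2 + (-6 + 3/10)) + 5)² = ((-2 - 57/10) + 5)² = (-77/10 + 5)² = (-27/10)² = 729/100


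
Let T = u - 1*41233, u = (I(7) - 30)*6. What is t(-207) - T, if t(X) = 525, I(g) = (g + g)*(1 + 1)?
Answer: 41770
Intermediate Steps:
I(g) = 4*g (I(g) = (2*g)*2 = 4*g)
u = -12 (u = (4*7 - 30)*6 = (28 - 30)*6 = -2*6 = -12)
T = -41245 (T = -12 - 1*41233 = -12 - 41233 = -41245)
t(-207) - T = 525 - 1*(-41245) = 525 + 41245 = 41770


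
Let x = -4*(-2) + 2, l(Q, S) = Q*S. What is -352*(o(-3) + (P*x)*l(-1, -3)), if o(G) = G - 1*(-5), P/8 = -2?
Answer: 168256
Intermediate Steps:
P = -16 (P = 8*(-2) = -16)
x = 10 (x = 8 + 2 = 10)
o(G) = 5 + G (o(G) = G + 5 = 5 + G)
-352*(o(-3) + (P*x)*l(-1, -3)) = -352*((5 - 3) + (-16*10)*(-1*(-3))) = -352*(2 - 160*3) = -352*(2 - 480) = -352*(-478) = 168256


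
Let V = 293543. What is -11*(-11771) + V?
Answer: 423024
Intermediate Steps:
-11*(-11771) + V = -11*(-11771) + 293543 = 129481 + 293543 = 423024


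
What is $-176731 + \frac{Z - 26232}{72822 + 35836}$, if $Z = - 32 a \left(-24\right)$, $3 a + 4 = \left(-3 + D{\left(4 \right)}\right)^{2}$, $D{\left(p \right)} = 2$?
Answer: $- \frac{9601631999}{54329} \approx -1.7673 \cdot 10^{5}$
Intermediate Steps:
$a = -1$ ($a = - \frac{4}{3} + \frac{\left(-3 + 2\right)^{2}}{3} = - \frac{4}{3} + \frac{\left(-1\right)^{2}}{3} = - \frac{4}{3} + \frac{1}{3} \cdot 1 = - \frac{4}{3} + \frac{1}{3} = -1$)
$Z = -768$ ($Z = \left(-32\right) \left(-1\right) \left(-24\right) = 32 \left(-24\right) = -768$)
$-176731 + \frac{Z - 26232}{72822 + 35836} = -176731 + \frac{-768 - 26232}{72822 + 35836} = -176731 - \frac{27000}{108658} = -176731 - \frac{13500}{54329} = - \frac{9601631999}{54329}$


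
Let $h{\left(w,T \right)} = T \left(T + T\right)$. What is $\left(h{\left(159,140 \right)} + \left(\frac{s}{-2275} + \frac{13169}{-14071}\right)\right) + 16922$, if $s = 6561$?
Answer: $\frac{1796428526744}{32011525} \approx 56118.0$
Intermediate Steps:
$h{\left(w,T \right)} = 2 T^{2}$ ($h{\left(w,T \right)} = T 2 T = 2 T^{2}$)
$\left(h{\left(159,140 \right)} + \left(\frac{s}{-2275} + \frac{13169}{-14071}\right)\right) + 16922 = \left(2 \cdot 140^{2} + \left(\frac{6561}{-2275} + \frac{13169}{-14071}\right)\right) + 16922 = \left(2 \cdot 19600 + \left(6561 \left(- \frac{1}{2275}\right) + 13169 \left(- \frac{1}{14071}\right)\right)\right) + 16922 = \left(39200 - \frac{122279306}{32011525}\right) + 16922 = \frac{1254729500694}{32011525} + 16922 = \frac{1796428526744}{32011525}$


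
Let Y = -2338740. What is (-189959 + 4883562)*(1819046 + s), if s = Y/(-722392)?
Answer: 1541926753670227379/180598 ≈ 8.5379e+12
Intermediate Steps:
s = 584685/180598 (s = -2338740/(-722392) = -2338740*(-1/722392) = 584685/180598 ≈ 3.2375)
(-189959 + 4883562)*(1819046 + s) = (-189959 + 4883562)*(1819046 + 584685/180598) = 4693603*(328516654193/180598) = 1541926753670227379/180598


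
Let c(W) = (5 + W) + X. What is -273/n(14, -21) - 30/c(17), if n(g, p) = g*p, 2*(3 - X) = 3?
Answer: -229/658 ≈ -0.34802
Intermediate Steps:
X = 3/2 (X = 3 - ½*3 = 3 - 3/2 = 3/2 ≈ 1.5000)
c(W) = 13/2 + W (c(W) = (5 + W) + 3/2 = 13/2 + W)
-273/n(14, -21) - 30/c(17) = -273/(14*(-21)) - 30/(13/2 + 17) = -273/(-294) - 30/47/2 = -273*(-1/294) - 30*2/47 = 13/14 - 60/47 = -229/658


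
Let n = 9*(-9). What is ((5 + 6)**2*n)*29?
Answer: -284229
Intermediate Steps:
n = -81
((5 + 6)**2*n)*29 = ((5 + 6)**2*(-81))*29 = (11**2*(-81))*29 = (121*(-81))*29 = -9801*29 = -284229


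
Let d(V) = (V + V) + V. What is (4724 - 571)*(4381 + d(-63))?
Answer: 17409376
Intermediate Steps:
d(V) = 3*V (d(V) = 2*V + V = 3*V)
(4724 - 571)*(4381 + d(-63)) = (4724 - 571)*(4381 + 3*(-63)) = 4153*(4381 - 189) = 4153*4192 = 17409376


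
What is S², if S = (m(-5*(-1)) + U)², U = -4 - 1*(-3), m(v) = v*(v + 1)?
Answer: 707281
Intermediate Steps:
m(v) = v*(1 + v)
U = -1 (U = -4 + 3 = -1)
S = 841 (S = ((-5*(-1))*(1 - 5*(-1)) - 1)² = (5*(1 + 5) - 1)² = (5*6 - 1)² = (30 - 1)² = 29² = 841)
S² = 841² = 707281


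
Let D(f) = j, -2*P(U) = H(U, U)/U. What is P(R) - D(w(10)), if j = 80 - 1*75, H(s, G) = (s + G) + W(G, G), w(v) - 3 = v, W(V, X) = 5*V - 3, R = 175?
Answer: -1486/175 ≈ -8.4914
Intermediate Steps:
W(V, X) = -3 + 5*V
w(v) = 3 + v
H(s, G) = -3 + s + 6*G (H(s, G) = (s + G) + (-3 + 5*G) = (G + s) + (-3 + 5*G) = -3 + s + 6*G)
j = 5 (j = 80 - 75 = 5)
P(U) = -(-3 + 7*U)/(2*U) (P(U) = -(-3 + U + 6*U)/(2*U) = -(-3 + 7*U)/(2*U))
D(f) = 5
P(R) - D(w(10)) = (½)*(3 - 7*175)/175 - 1*5 = (½)*(1/175)*(3 - 1225) - 5 = (½)*(1/175)*(-1222) - 5 = -611/175 - 5 = -1486/175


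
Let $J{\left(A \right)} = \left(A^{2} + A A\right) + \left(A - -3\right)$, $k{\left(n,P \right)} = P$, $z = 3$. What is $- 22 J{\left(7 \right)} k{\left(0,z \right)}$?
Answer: $-7128$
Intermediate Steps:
$J{\left(A \right)} = 3 + A + 2 A^{2}$ ($J{\left(A \right)} = \left(A^{2} + A^{2}\right) + \left(A + 3\right) = 2 A^{2} + \left(3 + A\right) = 3 + A + 2 A^{2}$)
$- 22 J{\left(7 \right)} k{\left(0,z \right)} = - 22 \left(3 + 7 + 2 \cdot 7^{2}\right) 3 = - 22 \left(3 + 7 + 2 \cdot 49\right) 3 = - 22 \left(3 + 7 + 98\right) 3 = \left(-22\right) 108 \cdot 3 = \left(-2376\right) 3 = -7128$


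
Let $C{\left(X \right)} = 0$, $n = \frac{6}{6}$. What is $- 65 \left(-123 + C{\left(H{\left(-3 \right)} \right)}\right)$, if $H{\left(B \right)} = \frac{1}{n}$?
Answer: $7995$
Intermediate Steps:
$n = 1$ ($n = 6 \cdot \frac{1}{6} = 1$)
$H{\left(B \right)} = 1$ ($H{\left(B \right)} = 1^{-1} = 1$)
$- 65 \left(-123 + C{\left(H{\left(-3 \right)} \right)}\right) = - 65 \left(-123 + 0\right) = \left(-65\right) \left(-123\right) = 7995$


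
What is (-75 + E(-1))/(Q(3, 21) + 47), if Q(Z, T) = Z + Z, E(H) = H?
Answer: -76/53 ≈ -1.4340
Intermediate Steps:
Q(Z, T) = 2*Z
(-75 + E(-1))/(Q(3, 21) + 47) = (-75 - 1)/(2*3 + 47) = -76/(6 + 47) = -76/53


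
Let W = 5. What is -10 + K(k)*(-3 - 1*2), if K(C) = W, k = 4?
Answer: -35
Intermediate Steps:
K(C) = 5
-10 + K(k)*(-3 - 1*2) = -10 + 5*(-3 - 1*2) = -10 + 5*(-3 - 2) = -10 + 5*(-5) = -10 - 25 = -35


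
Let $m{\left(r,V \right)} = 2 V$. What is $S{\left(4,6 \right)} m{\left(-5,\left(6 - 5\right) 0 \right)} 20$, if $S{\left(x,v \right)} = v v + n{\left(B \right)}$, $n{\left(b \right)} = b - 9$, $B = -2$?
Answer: $0$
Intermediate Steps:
$n{\left(b \right)} = -9 + b$ ($n{\left(b \right)} = b - 9 = -9 + b$)
$S{\left(x,v \right)} = -11 + v^{2}$ ($S{\left(x,v \right)} = v v - 11 = v^{2} - 11 = -11 + v^{2}$)
$S{\left(4,6 \right)} m{\left(-5,\left(6 - 5\right) 0 \right)} 20 = \left(-11 + 6^{2}\right) 2 \left(6 - 5\right) 0 \cdot 20 = \left(-11 + 36\right) 2 \cdot 1 \cdot 0 \cdot 20 = 25 \cdot 2 \cdot 0 \cdot 20 = 25 \cdot 0 \cdot 20 = 0 \cdot 20 = 0$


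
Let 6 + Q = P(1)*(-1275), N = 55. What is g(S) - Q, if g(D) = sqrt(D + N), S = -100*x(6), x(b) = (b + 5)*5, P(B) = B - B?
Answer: 6 + 33*I*sqrt(5) ≈ 6.0 + 73.79*I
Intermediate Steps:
P(B) = 0
x(b) = 25 + 5*b (x(b) = (5 + b)*5 = 25 + 5*b)
S = -5500 (S = -100*(25 + 5*6) = -100*(25 + 30) = -100*55 = -5500)
g(D) = sqrt(55 + D) (g(D) = sqrt(D + 55) = sqrt(55 + D))
Q = -6 (Q = -6 + 0*(-1275) = -6 + 0 = -6)
g(S) - Q = sqrt(55 - 5500) - 1*(-6) = sqrt(-5445) + 6 = 33*I*sqrt(5) + 6 = 6 + 33*I*sqrt(5)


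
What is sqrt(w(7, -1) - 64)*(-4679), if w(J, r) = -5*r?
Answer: -4679*I*sqrt(59) ≈ -35940.0*I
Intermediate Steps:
sqrt(w(7, -1) - 64)*(-4679) = sqrt(-5*(-1) - 64)*(-4679) = sqrt(5 - 64)*(-4679) = sqrt(-59)*(-4679) = (I*sqrt(59))*(-4679) = -4679*I*sqrt(59)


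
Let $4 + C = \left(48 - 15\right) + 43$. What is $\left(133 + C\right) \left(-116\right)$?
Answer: $-23780$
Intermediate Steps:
$C = 72$ ($C = -4 + \left(\left(48 - 15\right) + 43\right) = -4 + \left(33 + 43\right) = -4 + 76 = 72$)
$\left(133 + C\right) \left(-116\right) = \left(133 + 72\right) \left(-116\right) = 205 \left(-116\right) = -23780$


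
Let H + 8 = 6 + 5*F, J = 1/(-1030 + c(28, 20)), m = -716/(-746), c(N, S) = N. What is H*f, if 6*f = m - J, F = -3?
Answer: -6104513/2242476 ≈ -2.7222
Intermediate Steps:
m = 358/373 (m = -716*(-1/746) = 358/373 ≈ 0.95979)
J = -1/1002 (J = 1/(-1030 + 28) = 1/(-1002) = -1/1002 ≈ -0.00099800)
f = 359089/2242476 (f = (358/373 - 1*(-1/1002))/6 = (358/373 + 1/1002)/6 = (⅙)*(359089/373746) = 359089/2242476 ≈ 0.16013)
H = -17 (H = -8 + (6 + 5*(-3)) = -8 + (6 - 15) = -8 - 9 = -17)
H*f = -17*359089/2242476 = -6104513/2242476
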